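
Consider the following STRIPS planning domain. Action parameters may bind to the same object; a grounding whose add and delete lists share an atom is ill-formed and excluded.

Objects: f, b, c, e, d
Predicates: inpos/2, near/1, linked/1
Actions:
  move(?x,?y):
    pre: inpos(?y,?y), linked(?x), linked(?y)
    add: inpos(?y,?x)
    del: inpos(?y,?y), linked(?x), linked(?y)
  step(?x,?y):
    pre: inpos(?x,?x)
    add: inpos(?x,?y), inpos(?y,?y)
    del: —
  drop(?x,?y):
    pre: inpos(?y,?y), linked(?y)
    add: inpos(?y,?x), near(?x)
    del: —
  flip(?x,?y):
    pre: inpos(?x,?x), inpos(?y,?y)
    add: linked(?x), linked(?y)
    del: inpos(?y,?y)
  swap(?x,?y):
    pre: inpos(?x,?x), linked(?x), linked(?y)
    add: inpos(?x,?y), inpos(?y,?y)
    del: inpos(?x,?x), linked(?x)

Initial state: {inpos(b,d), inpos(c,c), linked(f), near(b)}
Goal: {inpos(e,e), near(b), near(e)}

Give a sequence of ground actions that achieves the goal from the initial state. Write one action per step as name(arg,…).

step(c,f); step(f,e); drop(e,f)

1. step(c,f)  →  {inpos(b,d), inpos(c,c), inpos(c,f), inpos(f,f), linked(f), near(b)}
2. step(f,e)  →  {inpos(b,d), inpos(c,c), inpos(c,f), inpos(e,e), inpos(f,e), inpos(f,f), linked(f), near(b)}
3. drop(e,f)  →  {inpos(b,d), inpos(c,c), inpos(c,f), inpos(e,e), inpos(f,e), inpos(f,f), linked(f), near(b), near(e)}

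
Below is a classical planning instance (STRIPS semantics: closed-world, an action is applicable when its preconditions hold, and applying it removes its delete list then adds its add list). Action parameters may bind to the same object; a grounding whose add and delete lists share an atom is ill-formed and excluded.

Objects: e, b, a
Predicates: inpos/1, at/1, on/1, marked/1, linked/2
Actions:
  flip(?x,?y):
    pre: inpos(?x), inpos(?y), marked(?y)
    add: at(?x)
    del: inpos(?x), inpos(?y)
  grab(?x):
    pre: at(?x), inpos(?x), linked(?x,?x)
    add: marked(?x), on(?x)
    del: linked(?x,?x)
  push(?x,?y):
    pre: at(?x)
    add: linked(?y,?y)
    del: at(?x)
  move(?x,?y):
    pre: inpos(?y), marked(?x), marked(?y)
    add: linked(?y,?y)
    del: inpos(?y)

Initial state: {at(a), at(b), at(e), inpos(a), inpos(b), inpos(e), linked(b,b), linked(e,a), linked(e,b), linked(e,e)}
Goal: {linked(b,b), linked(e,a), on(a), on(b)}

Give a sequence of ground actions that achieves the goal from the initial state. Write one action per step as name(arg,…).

1. grab(b)  →  {at(a), at(b), at(e), inpos(a), inpos(b), inpos(e), linked(e,a), linked(e,b), linked(e,e), marked(b), on(b)}
2. push(e,b)  →  {at(a), at(b), inpos(a), inpos(b), inpos(e), linked(b,b), linked(e,a), linked(e,b), linked(e,e), marked(b), on(b)}
3. push(b,a)  →  {at(a), inpos(a), inpos(b), inpos(e), linked(a,a), linked(b,b), linked(e,a), linked(e,b), linked(e,e), marked(b), on(b)}
4. grab(a)  →  {at(a), inpos(a), inpos(b), inpos(e), linked(b,b), linked(e,a), linked(e,b), linked(e,e), marked(a), marked(b), on(a), on(b)}

grab(b); push(e,b); push(b,a); grab(a)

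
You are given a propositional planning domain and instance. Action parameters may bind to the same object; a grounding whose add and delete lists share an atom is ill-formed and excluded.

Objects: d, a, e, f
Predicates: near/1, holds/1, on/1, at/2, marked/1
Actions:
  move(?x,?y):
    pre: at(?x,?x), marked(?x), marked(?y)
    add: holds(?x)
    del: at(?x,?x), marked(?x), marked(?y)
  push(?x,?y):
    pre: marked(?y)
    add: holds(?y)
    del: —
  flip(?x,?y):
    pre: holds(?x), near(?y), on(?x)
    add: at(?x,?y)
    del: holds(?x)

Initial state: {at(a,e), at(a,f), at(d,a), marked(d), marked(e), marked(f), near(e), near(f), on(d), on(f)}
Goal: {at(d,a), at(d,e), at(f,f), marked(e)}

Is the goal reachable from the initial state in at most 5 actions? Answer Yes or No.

1. push(d,d)  →  {at(a,e), at(a,f), at(d,a), holds(d), marked(d), marked(e), marked(f), near(e), near(f), on(d), on(f)}
2. push(d,f)  →  {at(a,e), at(a,f), at(d,a), holds(d), holds(f), marked(d), marked(e), marked(f), near(e), near(f), on(d), on(f)}
3. flip(d,e)  →  {at(a,e), at(a,f), at(d,a), at(d,e), holds(f), marked(d), marked(e), marked(f), near(e), near(f), on(d), on(f)}
4. flip(f,f)  →  {at(a,e), at(a,f), at(d,a), at(d,e), at(f,f), marked(d), marked(e), marked(f), near(e), near(f), on(d), on(f)}
optimal plan length = 4; 4 ≤ 5

Yes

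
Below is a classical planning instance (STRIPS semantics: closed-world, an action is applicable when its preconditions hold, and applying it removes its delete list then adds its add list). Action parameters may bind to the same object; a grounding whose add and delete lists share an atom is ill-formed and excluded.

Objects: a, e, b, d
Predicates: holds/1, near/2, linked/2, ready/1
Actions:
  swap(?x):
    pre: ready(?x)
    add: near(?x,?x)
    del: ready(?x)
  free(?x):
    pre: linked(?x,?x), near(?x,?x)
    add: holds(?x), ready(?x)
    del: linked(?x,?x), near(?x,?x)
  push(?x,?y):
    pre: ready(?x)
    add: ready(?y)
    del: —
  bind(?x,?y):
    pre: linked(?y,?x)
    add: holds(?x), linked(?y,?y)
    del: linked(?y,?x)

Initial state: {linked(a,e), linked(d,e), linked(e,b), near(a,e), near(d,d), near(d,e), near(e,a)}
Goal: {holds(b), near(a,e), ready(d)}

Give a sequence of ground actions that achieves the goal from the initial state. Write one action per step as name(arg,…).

1. bind(e,d)  →  {holds(e), linked(a,e), linked(d,d), linked(e,b), near(a,e), near(d,d), near(d,e), near(e,a)}
2. free(d)  →  {holds(d), holds(e), linked(a,e), linked(e,b), near(a,e), near(d,e), near(e,a), ready(d)}
3. bind(b,e)  →  {holds(b), holds(d), holds(e), linked(a,e), linked(e,e), near(a,e), near(d,e), near(e,a), ready(d)}

bind(e,d); free(d); bind(b,e)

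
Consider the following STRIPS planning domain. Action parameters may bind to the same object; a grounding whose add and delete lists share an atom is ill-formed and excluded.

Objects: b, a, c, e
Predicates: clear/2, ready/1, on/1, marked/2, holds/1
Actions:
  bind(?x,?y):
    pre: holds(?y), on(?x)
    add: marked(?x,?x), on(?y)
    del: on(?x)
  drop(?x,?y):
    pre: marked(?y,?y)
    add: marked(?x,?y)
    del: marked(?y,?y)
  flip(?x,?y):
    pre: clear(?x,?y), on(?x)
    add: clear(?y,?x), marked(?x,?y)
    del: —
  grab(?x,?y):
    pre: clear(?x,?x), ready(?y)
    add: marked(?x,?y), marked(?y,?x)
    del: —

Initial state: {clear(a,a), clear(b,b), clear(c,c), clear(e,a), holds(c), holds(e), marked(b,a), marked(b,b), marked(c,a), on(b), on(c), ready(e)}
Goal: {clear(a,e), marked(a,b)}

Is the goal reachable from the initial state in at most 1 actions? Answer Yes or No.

No

1. bind(b,e)  →  {clear(a,a), clear(b,b), clear(c,c), clear(e,a), holds(c), holds(e), marked(b,a), marked(b,b), marked(c,a), on(c), on(e), ready(e)}
2. drop(a,b)  →  {clear(a,a), clear(b,b), clear(c,c), clear(e,a), holds(c), holds(e), marked(a,b), marked(b,a), marked(c,a), on(c), on(e), ready(e)}
3. flip(e,a)  →  {clear(a,a), clear(a,e), clear(b,b), clear(c,c), clear(e,a), holds(c), holds(e), marked(a,b), marked(b,a), marked(c,a), marked(e,a), on(c), on(e), ready(e)}
optimal plan length = 3; 3 > 1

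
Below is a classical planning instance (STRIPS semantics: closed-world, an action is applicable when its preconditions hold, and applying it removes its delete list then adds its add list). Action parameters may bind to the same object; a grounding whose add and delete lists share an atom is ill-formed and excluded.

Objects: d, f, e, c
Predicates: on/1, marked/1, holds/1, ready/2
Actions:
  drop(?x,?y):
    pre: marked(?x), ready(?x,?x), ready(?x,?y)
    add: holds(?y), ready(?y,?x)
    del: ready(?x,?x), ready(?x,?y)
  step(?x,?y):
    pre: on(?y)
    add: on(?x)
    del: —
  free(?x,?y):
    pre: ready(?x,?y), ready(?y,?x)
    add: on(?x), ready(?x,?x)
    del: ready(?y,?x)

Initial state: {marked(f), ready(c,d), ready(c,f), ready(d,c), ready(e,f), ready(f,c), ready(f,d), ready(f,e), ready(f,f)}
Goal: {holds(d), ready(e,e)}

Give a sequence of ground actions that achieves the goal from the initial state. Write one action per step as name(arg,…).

1. drop(f,d)  →  {holds(d), marked(f), ready(c,d), ready(c,f), ready(d,c), ready(d,f), ready(e,f), ready(f,c), ready(f,e)}
2. free(e,f)  →  {holds(d), marked(f), on(e), ready(c,d), ready(c,f), ready(d,c), ready(d,f), ready(e,e), ready(e,f), ready(f,c)}

drop(f,d); free(e,f)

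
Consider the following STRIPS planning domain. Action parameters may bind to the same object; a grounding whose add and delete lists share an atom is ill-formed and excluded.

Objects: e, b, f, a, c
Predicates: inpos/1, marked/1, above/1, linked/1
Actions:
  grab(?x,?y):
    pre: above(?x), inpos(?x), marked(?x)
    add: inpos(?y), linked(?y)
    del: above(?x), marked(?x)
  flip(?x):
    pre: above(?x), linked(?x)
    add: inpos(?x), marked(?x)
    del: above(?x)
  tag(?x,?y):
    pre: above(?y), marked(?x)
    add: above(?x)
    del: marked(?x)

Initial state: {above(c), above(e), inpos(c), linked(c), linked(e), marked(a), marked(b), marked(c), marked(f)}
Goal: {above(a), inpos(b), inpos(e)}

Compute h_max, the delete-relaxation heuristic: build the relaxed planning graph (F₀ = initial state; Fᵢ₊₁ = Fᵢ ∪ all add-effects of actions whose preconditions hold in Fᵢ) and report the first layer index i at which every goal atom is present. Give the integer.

1

F0 = init (9 atoms)
F1 = F0 ∪ {above(a), above(b), above(f), inpos(a), inpos(b), inpos(e), inpos(f), linked(a), linked(b), linked(f), marked(e)}  (20 atoms)
goal ⊆ F1  ⇒  h_max = 1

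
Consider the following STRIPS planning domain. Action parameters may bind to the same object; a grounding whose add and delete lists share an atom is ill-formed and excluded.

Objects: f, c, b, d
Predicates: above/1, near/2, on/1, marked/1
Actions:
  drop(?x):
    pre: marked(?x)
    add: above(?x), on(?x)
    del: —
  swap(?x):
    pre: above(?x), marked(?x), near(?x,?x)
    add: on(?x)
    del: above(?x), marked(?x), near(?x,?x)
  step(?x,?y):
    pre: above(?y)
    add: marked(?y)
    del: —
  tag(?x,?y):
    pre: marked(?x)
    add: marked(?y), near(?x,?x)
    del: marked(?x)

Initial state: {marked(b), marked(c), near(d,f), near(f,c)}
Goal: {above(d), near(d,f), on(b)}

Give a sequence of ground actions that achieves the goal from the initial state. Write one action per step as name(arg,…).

drop(b); tag(c,d); drop(d)

1. drop(b)  →  {above(b), marked(b), marked(c), near(d,f), near(f,c), on(b)}
2. tag(c,d)  →  {above(b), marked(b), marked(d), near(c,c), near(d,f), near(f,c), on(b)}
3. drop(d)  →  {above(b), above(d), marked(b), marked(d), near(c,c), near(d,f), near(f,c), on(b), on(d)}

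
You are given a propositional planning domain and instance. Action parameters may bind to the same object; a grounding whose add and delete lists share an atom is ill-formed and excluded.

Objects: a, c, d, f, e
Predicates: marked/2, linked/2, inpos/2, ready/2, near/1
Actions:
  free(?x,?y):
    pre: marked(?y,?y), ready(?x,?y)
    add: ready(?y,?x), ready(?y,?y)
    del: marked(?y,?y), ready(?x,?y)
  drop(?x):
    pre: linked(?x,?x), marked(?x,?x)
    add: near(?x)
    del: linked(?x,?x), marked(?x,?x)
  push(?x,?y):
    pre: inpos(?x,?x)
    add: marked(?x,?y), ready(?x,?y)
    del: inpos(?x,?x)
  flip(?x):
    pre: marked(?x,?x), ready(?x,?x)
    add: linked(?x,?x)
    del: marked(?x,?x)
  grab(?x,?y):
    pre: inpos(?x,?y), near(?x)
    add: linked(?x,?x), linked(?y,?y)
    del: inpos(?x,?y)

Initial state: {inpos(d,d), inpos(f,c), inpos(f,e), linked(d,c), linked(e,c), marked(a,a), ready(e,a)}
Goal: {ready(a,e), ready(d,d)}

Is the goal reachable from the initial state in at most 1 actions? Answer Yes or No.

1. free(e,a)  →  {inpos(d,d), inpos(f,c), inpos(f,e), linked(d,c), linked(e,c), ready(a,a), ready(a,e)}
2. push(d,d)  →  {inpos(f,c), inpos(f,e), linked(d,c), linked(e,c), marked(d,d), ready(a,a), ready(a,e), ready(d,d)}
optimal plan length = 2; 2 > 1

No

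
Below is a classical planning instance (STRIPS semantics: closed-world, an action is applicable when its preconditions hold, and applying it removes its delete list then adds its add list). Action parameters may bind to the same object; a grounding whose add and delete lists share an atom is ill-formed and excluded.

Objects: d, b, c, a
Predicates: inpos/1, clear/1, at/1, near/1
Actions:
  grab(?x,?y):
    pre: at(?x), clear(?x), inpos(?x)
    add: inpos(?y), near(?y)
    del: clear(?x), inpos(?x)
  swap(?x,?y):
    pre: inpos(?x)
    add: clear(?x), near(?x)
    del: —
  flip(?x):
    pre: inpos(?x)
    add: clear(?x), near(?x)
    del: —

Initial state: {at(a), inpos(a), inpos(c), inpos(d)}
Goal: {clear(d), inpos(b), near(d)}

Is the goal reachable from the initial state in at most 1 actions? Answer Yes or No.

No

1. swap(d,d)  →  {at(a), clear(d), inpos(a), inpos(c), inpos(d), near(d)}
2. swap(a,d)  →  {at(a), clear(a), clear(d), inpos(a), inpos(c), inpos(d), near(a), near(d)}
3. grab(a,b)  →  {at(a), clear(d), inpos(b), inpos(c), inpos(d), near(a), near(b), near(d)}
optimal plan length = 3; 3 > 1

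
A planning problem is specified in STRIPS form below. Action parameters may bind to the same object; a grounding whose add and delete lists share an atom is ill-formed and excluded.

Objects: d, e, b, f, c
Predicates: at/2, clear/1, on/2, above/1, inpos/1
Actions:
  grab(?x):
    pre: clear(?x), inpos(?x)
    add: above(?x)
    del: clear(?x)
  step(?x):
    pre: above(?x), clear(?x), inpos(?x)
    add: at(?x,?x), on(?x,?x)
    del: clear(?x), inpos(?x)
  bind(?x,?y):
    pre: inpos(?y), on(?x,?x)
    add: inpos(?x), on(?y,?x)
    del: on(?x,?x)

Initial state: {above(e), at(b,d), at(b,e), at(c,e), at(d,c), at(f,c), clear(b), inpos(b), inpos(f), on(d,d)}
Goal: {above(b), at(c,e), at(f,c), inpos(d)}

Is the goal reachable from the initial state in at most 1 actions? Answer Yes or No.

1. grab(b)  →  {above(b), above(e), at(b,d), at(b,e), at(c,e), at(d,c), at(f,c), inpos(b), inpos(f), on(d,d)}
2. bind(d,b)  →  {above(b), above(e), at(b,d), at(b,e), at(c,e), at(d,c), at(f,c), inpos(b), inpos(d), inpos(f), on(b,d)}
optimal plan length = 2; 2 > 1

No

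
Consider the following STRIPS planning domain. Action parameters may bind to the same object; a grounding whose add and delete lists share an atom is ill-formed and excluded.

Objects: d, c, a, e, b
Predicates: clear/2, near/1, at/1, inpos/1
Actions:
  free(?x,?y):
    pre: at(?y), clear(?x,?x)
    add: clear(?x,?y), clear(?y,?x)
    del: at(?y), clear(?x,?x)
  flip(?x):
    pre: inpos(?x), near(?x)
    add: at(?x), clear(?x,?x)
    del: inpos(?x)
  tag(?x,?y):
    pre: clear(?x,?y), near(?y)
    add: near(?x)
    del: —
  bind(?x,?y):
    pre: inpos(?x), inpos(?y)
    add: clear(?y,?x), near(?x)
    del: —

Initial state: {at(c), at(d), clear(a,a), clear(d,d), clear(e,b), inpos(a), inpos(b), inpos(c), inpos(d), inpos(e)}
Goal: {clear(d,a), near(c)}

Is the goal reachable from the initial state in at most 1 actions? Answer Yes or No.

No

1. free(a,d)  →  {at(c), clear(a,d), clear(d,a), clear(d,d), clear(e,b), inpos(a), inpos(b), inpos(c), inpos(d), inpos(e)}
2. bind(c,d)  →  {at(c), clear(a,d), clear(d,a), clear(d,c), clear(d,d), clear(e,b), inpos(a), inpos(b), inpos(c), inpos(d), inpos(e), near(c)}
optimal plan length = 2; 2 > 1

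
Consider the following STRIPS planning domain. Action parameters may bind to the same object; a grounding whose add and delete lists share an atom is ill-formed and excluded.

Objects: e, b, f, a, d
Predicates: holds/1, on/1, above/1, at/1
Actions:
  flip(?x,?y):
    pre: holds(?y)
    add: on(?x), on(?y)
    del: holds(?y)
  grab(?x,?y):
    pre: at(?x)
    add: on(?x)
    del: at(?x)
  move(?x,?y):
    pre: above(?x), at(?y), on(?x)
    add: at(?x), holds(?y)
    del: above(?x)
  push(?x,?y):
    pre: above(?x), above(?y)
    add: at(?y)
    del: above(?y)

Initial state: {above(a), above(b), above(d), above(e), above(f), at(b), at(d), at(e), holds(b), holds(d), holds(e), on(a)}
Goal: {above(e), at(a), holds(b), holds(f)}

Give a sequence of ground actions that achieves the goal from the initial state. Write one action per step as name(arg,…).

1. push(e,f)  →  {above(a), above(b), above(d), above(e), at(b), at(d), at(e), at(f), holds(b), holds(d), holds(e), on(a)}
2. move(a,f)  →  {above(b), above(d), above(e), at(a), at(b), at(d), at(e), at(f), holds(b), holds(d), holds(e), holds(f), on(a)}

push(e,f); move(a,f)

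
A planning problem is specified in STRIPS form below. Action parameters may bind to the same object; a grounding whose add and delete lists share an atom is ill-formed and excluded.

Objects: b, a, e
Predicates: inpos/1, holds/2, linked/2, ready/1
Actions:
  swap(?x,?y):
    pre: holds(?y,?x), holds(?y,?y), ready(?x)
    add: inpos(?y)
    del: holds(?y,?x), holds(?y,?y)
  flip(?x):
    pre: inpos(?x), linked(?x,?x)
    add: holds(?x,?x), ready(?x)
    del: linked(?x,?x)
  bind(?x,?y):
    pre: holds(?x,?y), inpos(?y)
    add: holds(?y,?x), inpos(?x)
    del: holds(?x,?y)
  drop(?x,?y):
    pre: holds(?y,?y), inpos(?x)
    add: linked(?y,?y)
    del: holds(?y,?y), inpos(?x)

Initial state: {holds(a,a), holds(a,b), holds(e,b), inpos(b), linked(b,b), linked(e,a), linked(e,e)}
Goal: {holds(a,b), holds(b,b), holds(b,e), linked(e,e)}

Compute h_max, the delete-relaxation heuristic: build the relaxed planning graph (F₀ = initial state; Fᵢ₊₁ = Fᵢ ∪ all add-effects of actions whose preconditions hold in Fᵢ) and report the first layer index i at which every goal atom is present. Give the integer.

F0 = init (7 atoms)
F1 = F0 ∪ {holds(b,a), holds(b,b), holds(b,e), inpos(a), inpos(e), linked(a,a), ready(b)}  (14 atoms)
goal ⊆ F1  ⇒  h_max = 1

1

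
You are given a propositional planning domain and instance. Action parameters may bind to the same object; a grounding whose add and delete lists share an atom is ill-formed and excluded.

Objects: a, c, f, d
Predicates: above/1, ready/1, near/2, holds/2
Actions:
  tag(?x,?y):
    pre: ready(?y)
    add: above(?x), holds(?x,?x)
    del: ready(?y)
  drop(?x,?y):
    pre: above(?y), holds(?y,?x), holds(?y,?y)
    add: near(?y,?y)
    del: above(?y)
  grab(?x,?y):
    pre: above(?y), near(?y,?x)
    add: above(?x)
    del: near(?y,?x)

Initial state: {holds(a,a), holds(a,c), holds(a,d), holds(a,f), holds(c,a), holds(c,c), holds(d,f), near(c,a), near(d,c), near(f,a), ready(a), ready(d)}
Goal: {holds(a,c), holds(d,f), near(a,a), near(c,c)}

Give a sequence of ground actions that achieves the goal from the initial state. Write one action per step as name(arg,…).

1. tag(a,a)  →  {above(a), holds(a,a), holds(a,c), holds(a,d), holds(a,f), holds(c,a), holds(c,c), holds(d,f), near(c,a), near(d,c), near(f,a), ready(d)}
2. tag(c,d)  →  {above(a), above(c), holds(a,a), holds(a,c), holds(a,d), holds(a,f), holds(c,a), holds(c,c), holds(d,f), near(c,a), near(d,c), near(f,a)}
3. drop(a,a)  →  {above(c), holds(a,a), holds(a,c), holds(a,d), holds(a,f), holds(c,a), holds(c,c), holds(d,f), near(a,a), near(c,a), near(d,c), near(f,a)}
4. drop(a,c)  →  {holds(a,a), holds(a,c), holds(a,d), holds(a,f), holds(c,a), holds(c,c), holds(d,f), near(a,a), near(c,a), near(c,c), near(d,c), near(f,a)}

tag(a,a); tag(c,d); drop(a,a); drop(a,c)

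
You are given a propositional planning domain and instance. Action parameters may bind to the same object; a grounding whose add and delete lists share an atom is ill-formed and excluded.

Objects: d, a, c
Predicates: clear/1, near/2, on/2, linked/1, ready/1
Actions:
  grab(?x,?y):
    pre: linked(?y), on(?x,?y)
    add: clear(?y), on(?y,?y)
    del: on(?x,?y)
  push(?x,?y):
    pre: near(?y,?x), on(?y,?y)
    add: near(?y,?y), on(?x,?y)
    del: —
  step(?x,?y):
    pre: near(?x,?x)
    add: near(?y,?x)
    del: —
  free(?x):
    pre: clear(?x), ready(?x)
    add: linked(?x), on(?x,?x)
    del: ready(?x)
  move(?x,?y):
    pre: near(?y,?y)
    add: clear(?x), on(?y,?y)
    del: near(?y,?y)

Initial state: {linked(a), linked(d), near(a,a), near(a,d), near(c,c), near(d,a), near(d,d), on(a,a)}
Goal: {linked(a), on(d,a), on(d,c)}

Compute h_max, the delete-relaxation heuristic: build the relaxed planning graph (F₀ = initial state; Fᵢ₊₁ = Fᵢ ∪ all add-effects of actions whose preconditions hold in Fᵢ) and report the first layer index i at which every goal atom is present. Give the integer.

F0 = init (8 atoms)
F1 = F0 ∪ {clear(a), clear(c), clear(d), near(a,c), near(c,a), near(c,d), near(d,c), on(c,c), on(d,a), on(d,d)}  (18 atoms)
F2 = F1 ∪ {on(a,c), on(a,d), on(c,a), on(c,d), on(d,c)}  (23 atoms)
goal ⊆ F2  ⇒  h_max = 2

2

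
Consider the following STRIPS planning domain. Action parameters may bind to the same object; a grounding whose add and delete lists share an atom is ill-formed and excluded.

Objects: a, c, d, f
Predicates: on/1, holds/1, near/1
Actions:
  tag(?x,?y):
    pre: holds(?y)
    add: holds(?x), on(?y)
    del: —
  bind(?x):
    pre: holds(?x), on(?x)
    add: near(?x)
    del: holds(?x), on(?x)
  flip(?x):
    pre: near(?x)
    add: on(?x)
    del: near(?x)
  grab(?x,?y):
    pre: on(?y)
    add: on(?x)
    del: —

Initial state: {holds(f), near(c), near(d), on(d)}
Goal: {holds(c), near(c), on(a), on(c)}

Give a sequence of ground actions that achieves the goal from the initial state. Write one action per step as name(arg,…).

1. tag(a,f)  →  {holds(a), holds(f), near(c), near(d), on(d), on(f)}
2. tag(c,a)  →  {holds(a), holds(c), holds(f), near(c), near(d), on(a), on(d), on(f)}
3. tag(a,c)  →  {holds(a), holds(c), holds(f), near(c), near(d), on(a), on(c), on(d), on(f)}

tag(a,f); tag(c,a); tag(a,c)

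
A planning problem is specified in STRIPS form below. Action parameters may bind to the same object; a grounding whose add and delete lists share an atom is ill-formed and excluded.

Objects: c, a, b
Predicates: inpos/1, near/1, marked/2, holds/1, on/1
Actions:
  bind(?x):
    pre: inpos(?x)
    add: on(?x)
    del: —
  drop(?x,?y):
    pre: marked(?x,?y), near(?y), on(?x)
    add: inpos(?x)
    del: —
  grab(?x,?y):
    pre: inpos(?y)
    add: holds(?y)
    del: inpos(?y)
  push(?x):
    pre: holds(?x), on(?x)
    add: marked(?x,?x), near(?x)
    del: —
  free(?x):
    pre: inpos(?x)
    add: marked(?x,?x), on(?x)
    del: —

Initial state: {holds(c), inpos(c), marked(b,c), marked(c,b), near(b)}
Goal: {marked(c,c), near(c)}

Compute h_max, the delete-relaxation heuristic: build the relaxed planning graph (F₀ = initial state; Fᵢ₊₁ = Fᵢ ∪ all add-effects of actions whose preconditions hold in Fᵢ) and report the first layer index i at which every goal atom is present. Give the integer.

F0 = init (5 atoms)
F1 = F0 ∪ {marked(c,c), on(c)}  (7 atoms)
F2 = F1 ∪ {near(c)}  (8 atoms)
goal ⊆ F2  ⇒  h_max = 2

2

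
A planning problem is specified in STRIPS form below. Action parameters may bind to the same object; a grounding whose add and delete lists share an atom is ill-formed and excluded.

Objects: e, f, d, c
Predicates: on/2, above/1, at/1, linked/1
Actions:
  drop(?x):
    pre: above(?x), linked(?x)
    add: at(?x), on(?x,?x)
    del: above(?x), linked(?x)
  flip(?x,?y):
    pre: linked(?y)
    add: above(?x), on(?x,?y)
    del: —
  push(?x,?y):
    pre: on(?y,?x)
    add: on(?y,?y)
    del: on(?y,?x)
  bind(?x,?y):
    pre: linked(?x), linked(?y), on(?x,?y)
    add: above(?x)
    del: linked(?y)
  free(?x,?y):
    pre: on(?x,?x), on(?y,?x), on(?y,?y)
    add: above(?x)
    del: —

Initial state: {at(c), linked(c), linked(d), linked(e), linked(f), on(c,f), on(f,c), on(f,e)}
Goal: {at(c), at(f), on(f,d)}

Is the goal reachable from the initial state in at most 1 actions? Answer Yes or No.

1. flip(f,d)  →  {above(f), at(c), linked(c), linked(d), linked(e), linked(f), on(c,f), on(f,c), on(f,d), on(f,e)}
2. drop(f)  →  {at(c), at(f), linked(c), linked(d), linked(e), on(c,f), on(f,c), on(f,d), on(f,e), on(f,f)}
optimal plan length = 2; 2 > 1

No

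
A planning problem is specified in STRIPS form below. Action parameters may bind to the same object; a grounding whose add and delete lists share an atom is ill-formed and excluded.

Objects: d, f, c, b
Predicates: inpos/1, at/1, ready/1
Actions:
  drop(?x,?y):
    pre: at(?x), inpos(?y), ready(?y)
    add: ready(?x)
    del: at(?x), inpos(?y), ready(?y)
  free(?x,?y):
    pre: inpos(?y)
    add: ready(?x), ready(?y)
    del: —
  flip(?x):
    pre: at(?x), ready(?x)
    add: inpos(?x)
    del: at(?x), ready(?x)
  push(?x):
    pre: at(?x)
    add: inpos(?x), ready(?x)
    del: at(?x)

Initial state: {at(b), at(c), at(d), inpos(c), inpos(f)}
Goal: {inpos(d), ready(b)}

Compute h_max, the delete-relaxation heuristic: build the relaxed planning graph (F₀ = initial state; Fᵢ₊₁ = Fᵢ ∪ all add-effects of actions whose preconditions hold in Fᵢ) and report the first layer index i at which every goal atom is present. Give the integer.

F0 = init (5 atoms)
F1 = F0 ∪ {inpos(b), inpos(d), ready(b), ready(c), ready(d), ready(f)}  (11 atoms)
goal ⊆ F1  ⇒  h_max = 1

1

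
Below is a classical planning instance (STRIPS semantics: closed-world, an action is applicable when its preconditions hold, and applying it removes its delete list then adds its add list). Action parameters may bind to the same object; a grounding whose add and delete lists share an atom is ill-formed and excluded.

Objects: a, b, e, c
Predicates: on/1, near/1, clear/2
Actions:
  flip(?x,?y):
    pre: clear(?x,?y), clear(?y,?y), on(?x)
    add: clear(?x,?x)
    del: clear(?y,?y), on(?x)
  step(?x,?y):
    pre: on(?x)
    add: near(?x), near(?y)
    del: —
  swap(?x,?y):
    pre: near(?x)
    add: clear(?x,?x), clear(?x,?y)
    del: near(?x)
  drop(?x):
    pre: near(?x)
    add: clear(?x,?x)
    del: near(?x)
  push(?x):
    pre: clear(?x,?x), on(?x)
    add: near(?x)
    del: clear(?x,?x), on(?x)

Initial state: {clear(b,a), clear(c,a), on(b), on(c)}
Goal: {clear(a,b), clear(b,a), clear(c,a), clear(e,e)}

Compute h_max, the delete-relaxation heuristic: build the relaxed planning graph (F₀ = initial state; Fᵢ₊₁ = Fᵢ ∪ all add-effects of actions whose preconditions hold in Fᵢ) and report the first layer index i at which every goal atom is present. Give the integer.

F0 = init (4 atoms)
F1 = F0 ∪ {near(a), near(b), near(c), near(e)}  (8 atoms)
F2 = F1 ∪ {clear(a,a), clear(a,b), clear(a,c), clear(a,e), clear(b,b), clear(b,c), clear(b,e), clear(c,b), clear(c,c), clear(c,e), clear(e,a), clear(e,b), clear(e,c), clear(e,e)}  (22 atoms)
goal ⊆ F2  ⇒  h_max = 2

2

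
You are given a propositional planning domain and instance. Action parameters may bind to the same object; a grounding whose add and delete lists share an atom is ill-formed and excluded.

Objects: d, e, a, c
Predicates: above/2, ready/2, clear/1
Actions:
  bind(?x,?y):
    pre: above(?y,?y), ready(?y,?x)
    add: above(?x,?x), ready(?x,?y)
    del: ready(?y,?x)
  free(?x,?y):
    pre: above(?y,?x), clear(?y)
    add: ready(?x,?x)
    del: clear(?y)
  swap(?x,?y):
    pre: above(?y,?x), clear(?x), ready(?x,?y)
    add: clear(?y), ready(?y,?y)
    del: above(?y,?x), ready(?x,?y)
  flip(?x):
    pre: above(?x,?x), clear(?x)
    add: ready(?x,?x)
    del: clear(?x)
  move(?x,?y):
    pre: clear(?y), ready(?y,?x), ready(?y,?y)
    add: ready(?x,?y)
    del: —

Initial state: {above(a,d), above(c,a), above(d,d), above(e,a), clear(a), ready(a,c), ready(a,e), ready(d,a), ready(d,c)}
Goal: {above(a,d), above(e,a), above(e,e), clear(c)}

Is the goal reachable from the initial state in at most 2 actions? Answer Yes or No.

1. bind(a,d)  →  {above(a,a), above(a,d), above(c,a), above(d,d), above(e,a), clear(a), ready(a,c), ready(a,d), ready(a,e), ready(d,c)}
2. bind(e,a)  →  {above(a,a), above(a,d), above(c,a), above(d,d), above(e,a), above(e,e), clear(a), ready(a,c), ready(a,d), ready(d,c), ready(e,a)}
3. swap(a,c)  →  {above(a,a), above(a,d), above(d,d), above(e,a), above(e,e), clear(a), clear(c), ready(a,d), ready(c,c), ready(d,c), ready(e,a)}
optimal plan length = 3; 3 > 2

No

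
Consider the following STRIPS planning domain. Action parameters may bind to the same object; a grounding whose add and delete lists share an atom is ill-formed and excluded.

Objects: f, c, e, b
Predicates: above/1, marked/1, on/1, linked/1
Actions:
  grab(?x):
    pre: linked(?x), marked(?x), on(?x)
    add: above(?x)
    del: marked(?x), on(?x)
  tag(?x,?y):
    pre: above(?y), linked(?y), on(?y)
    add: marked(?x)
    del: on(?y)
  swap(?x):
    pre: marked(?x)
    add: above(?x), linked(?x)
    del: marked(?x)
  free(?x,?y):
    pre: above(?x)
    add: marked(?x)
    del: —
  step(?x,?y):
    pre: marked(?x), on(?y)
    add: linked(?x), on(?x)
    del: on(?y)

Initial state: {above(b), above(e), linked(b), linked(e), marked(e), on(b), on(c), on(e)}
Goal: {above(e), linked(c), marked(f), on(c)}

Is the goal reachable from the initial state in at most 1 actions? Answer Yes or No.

No

1. tag(f,e)  →  {above(b), above(e), linked(b), linked(e), marked(e), marked(f), on(b), on(c)}
2. tag(c,b)  →  {above(b), above(e), linked(b), linked(e), marked(c), marked(e), marked(f), on(c)}
3. swap(c)  →  {above(b), above(c), above(e), linked(b), linked(c), linked(e), marked(e), marked(f), on(c)}
optimal plan length = 3; 3 > 1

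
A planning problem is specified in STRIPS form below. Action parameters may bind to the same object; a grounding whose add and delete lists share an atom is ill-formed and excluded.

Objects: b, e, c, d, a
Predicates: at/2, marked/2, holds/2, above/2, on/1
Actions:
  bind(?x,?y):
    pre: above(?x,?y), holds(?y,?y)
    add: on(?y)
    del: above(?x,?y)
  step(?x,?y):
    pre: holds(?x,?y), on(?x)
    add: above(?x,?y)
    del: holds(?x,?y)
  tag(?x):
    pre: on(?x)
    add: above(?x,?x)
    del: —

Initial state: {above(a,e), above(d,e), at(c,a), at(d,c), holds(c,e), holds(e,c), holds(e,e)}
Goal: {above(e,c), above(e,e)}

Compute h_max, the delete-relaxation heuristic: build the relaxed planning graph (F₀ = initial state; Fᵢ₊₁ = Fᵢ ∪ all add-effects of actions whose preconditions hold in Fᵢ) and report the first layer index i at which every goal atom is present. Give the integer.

F0 = init (7 atoms)
F1 = F0 ∪ {on(e)}  (8 atoms)
F2 = F1 ∪ {above(e,c), above(e,e)}  (10 atoms)
goal ⊆ F2  ⇒  h_max = 2

2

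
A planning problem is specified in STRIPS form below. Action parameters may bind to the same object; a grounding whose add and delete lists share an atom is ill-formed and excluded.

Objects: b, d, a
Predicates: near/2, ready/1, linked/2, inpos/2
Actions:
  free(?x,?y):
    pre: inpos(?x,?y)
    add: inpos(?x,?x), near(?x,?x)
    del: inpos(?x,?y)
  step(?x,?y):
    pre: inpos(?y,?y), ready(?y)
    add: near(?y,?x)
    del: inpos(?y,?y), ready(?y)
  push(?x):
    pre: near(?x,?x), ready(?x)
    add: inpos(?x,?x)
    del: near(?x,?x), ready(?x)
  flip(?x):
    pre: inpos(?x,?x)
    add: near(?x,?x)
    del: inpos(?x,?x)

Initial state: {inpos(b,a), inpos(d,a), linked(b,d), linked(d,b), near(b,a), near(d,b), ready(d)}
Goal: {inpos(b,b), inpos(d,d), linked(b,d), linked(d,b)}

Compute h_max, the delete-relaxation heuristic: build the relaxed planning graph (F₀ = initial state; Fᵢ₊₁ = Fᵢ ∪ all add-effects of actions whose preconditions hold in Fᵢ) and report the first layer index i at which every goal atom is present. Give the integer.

F0 = init (7 atoms)
F1 = F0 ∪ {inpos(b,b), inpos(d,d), near(b,b), near(d,d)}  (11 atoms)
goal ⊆ F1  ⇒  h_max = 1

1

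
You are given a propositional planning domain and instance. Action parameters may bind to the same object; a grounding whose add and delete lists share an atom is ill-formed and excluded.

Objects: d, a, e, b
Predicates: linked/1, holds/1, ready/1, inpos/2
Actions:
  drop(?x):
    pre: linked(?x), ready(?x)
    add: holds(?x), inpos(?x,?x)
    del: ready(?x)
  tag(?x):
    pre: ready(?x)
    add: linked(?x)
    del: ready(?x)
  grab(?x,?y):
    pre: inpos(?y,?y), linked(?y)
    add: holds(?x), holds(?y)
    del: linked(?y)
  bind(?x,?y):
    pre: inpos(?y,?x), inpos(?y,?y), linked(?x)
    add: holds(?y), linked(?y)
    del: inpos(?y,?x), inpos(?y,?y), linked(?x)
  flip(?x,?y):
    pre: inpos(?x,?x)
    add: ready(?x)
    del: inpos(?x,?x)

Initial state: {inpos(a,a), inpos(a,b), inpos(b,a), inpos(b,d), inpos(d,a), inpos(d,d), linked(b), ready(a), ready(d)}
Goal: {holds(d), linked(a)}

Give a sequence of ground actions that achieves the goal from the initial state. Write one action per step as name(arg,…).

tag(d); tag(a); grab(d,d)

1. tag(d)  →  {inpos(a,a), inpos(a,b), inpos(b,a), inpos(b,d), inpos(d,a), inpos(d,d), linked(b), linked(d), ready(a)}
2. tag(a)  →  {inpos(a,a), inpos(a,b), inpos(b,a), inpos(b,d), inpos(d,a), inpos(d,d), linked(a), linked(b), linked(d)}
3. grab(d,d)  →  {holds(d), inpos(a,a), inpos(a,b), inpos(b,a), inpos(b,d), inpos(d,a), inpos(d,d), linked(a), linked(b)}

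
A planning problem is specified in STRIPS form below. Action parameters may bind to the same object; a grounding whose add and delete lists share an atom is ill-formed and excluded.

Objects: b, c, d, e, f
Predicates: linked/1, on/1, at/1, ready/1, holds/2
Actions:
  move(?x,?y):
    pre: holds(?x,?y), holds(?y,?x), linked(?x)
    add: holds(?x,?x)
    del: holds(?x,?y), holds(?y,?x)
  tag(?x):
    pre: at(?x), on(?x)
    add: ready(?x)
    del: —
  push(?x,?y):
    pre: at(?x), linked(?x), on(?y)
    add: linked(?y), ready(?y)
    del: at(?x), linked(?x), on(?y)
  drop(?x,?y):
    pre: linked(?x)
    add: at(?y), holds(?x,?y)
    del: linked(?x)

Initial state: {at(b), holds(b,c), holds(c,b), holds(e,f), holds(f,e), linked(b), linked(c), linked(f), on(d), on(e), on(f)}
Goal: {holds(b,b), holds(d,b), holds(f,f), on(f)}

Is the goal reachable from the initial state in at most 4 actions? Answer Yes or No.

1. move(b,c)  →  {at(b), holds(b,b), holds(e,f), holds(f,e), linked(b), linked(c), linked(f), on(d), on(e), on(f)}
2. move(f,e)  →  {at(b), holds(b,b), holds(f,f), linked(b), linked(c), linked(f), on(d), on(e), on(f)}
3. push(b,d)  →  {holds(b,b), holds(f,f), linked(c), linked(d), linked(f), on(e), on(f), ready(d)}
4. drop(d,b)  →  {at(b), holds(b,b), holds(d,b), holds(f,f), linked(c), linked(f), on(e), on(f), ready(d)}
optimal plan length = 4; 4 ≤ 4

Yes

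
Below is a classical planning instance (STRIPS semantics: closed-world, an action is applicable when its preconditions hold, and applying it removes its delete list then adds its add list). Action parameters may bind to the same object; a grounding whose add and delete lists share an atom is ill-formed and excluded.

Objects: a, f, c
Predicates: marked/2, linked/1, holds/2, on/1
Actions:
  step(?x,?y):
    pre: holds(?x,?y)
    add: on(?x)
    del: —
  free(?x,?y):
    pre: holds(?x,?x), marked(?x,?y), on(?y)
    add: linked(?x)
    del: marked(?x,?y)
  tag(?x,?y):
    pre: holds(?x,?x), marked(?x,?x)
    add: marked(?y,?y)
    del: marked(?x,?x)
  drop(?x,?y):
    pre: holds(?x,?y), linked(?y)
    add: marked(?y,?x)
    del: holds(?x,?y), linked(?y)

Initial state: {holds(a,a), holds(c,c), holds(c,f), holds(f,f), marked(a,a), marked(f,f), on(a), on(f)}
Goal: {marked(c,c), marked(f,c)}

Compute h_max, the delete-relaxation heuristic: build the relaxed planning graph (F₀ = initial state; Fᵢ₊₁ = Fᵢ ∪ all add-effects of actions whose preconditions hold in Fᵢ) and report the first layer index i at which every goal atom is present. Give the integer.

2

F0 = init (8 atoms)
F1 = F0 ∪ {linked(a), linked(f), marked(c,c), on(c)}  (12 atoms)
F2 = F1 ∪ {linked(c), marked(f,c)}  (14 atoms)
goal ⊆ F2  ⇒  h_max = 2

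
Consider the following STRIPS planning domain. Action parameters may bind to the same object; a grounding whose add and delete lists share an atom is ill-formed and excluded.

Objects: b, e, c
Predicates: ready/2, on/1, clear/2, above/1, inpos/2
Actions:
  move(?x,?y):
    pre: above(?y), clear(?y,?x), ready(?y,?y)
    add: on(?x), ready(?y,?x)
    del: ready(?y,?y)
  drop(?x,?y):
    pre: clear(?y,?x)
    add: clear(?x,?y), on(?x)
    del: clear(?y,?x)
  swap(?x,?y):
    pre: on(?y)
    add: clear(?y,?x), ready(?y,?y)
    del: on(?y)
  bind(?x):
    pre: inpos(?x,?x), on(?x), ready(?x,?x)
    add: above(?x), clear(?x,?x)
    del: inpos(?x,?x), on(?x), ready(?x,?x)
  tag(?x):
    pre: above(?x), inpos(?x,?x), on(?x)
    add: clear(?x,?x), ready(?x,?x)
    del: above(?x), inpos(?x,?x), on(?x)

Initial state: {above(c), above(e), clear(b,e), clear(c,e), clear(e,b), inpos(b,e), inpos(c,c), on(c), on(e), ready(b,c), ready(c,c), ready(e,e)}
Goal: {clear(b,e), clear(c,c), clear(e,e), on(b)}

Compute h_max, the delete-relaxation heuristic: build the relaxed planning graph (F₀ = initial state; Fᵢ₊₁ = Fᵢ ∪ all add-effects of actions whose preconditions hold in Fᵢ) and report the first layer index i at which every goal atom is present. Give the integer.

F0 = init (12 atoms)
F1 = F0 ∪ {clear(c,b), clear(c,c), clear(e,c), clear(e,e), on(b), ready(c,e), ready(e,b)}  (19 atoms)
goal ⊆ F1  ⇒  h_max = 1

1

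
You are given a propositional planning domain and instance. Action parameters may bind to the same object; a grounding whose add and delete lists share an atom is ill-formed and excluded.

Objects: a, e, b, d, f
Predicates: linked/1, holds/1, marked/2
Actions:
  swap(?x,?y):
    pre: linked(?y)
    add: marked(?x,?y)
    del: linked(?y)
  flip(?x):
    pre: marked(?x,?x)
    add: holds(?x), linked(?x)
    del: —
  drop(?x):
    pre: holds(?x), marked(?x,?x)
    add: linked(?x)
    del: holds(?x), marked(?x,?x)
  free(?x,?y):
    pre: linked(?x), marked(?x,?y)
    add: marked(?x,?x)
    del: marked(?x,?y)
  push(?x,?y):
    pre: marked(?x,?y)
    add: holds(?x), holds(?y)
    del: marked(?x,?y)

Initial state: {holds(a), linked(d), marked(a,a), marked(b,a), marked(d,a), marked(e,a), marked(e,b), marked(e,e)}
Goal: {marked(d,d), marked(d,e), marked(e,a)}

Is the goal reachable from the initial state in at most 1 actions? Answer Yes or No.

No

1. swap(d,d)  →  {holds(a), marked(a,a), marked(b,a), marked(d,a), marked(d,d), marked(e,a), marked(e,b), marked(e,e)}
2. flip(e)  →  {holds(a), holds(e), linked(e), marked(a,a), marked(b,a), marked(d,a), marked(d,d), marked(e,a), marked(e,b), marked(e,e)}
3. swap(d,e)  →  {holds(a), holds(e), marked(a,a), marked(b,a), marked(d,a), marked(d,d), marked(d,e), marked(e,a), marked(e,b), marked(e,e)}
optimal plan length = 3; 3 > 1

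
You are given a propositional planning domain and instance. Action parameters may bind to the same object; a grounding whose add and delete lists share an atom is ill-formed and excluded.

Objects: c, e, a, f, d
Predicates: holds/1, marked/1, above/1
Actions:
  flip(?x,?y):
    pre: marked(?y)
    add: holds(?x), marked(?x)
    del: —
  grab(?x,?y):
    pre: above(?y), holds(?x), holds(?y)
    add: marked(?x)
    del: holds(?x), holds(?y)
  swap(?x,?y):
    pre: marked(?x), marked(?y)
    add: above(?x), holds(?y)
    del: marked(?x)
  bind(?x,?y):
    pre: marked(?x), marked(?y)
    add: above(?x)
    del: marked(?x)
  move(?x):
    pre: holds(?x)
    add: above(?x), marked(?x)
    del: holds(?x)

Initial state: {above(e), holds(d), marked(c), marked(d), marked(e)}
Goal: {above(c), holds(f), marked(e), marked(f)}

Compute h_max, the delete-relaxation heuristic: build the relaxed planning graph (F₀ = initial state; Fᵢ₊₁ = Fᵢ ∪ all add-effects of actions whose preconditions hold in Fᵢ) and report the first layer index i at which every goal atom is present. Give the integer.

F0 = init (5 atoms)
F1 = F0 ∪ {above(c), above(d), holds(a), holds(c), holds(e), holds(f), marked(a), marked(f)}  (13 atoms)
goal ⊆ F1  ⇒  h_max = 1

1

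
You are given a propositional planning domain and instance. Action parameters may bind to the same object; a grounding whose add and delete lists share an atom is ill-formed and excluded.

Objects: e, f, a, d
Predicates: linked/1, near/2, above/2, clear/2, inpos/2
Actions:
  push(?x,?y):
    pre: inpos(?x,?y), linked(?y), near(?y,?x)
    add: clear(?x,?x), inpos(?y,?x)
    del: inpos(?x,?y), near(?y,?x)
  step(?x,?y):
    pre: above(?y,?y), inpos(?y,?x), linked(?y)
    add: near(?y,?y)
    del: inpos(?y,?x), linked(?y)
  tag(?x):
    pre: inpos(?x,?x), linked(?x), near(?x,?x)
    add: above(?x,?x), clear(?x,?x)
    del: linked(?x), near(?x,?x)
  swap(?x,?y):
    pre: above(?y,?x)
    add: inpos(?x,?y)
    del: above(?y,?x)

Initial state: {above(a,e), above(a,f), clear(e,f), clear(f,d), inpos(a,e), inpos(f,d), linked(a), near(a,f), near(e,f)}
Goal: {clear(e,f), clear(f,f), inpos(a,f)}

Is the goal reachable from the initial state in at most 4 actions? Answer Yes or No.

Yes

1. swap(f,a)  →  {above(a,e), clear(e,f), clear(f,d), inpos(a,e), inpos(f,a), inpos(f,d), linked(a), near(a,f), near(e,f)}
2. push(f,a)  →  {above(a,e), clear(e,f), clear(f,d), clear(f,f), inpos(a,e), inpos(a,f), inpos(f,d), linked(a), near(e,f)}
optimal plan length = 2; 2 ≤ 4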